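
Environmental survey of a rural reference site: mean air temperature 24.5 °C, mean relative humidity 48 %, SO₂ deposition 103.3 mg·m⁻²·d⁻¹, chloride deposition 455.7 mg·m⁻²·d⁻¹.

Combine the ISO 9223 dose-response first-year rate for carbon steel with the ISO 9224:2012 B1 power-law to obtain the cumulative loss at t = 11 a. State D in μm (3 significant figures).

carbon steel: temperature factor f = -0.054·(14.5) = -0.7830
  sulphur-dioxide contribution → 23.56 μm/a
  chloride contribution → 58.95 μm/a
  total first-year rate 82.51 μm/a
ISO 9224: D(t) = r_corr · t^b with b = 0.523 (carbon steel, B1)
  D(11) = 82.51 × 11^0.523 = 82.51 × 3.505 = 289.2 μm

D(11) = 289 μm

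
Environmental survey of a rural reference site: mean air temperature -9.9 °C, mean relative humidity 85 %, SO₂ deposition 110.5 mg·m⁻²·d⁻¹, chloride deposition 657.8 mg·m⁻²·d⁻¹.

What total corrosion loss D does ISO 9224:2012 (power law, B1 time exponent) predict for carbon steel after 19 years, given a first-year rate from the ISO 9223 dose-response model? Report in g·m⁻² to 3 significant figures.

D(19) = 2.53e+03 g·m⁻²

carbon steel: f(T) = +0.150·(T−10) [T≤10 °C] = -2.9850
  SO₂ term: 1.77·110.5^0.52·exp(0.02·85-2.9850) = 5.655
  Sd branch = 0.102·Sd^0.62·e^(0.033·RH+0.04·T) = 63.39 μm/a
  r_corr = 5.655 + 63.39 = 69.05 μm/a
Power-law: D(19) = r_corr · 19^0.523
  D(19) = 69.05 × 19^0.523 = 69.05 × 4.664 = 322.1 μm
  Mass loss = 322.1 μm × 7.85 g/cm³ = 2528 g·m⁻²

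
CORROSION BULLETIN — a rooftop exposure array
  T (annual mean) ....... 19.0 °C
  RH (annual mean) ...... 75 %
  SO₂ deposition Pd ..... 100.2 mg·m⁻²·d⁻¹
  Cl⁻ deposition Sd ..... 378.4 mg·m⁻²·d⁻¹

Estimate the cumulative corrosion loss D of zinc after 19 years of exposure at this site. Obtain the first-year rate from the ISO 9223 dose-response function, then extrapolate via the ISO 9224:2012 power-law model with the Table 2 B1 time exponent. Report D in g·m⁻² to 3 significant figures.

zinc: T>10 °C ⇒ hinge -0.071·(19.0−10) = -0.6390
  sulphur-dioxide contribution → 1.628 μm/a
  chloride contribution → 4.725 μm/a
  ⇒ r_corr(zinc) = 6.354 μm/a
Long-term exponent b (ISO 9224 Table 2, B1) = 0.813
  D(19) = 6.354 × 19^0.813 = 6.354 × 10.96 = 69.61 μm
  Mass loss = 69.61 μm × 7.14 g/cm³ = 497 g·m⁻²

D(19) = 497 g·m⁻²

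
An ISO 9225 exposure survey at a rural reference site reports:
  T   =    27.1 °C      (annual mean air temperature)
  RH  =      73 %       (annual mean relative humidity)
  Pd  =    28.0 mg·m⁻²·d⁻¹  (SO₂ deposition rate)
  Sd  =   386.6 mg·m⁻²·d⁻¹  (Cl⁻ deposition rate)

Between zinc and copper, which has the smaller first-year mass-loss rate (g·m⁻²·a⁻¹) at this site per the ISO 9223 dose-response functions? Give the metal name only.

zinc: T>10 °C ⇒ hinge -0.071·(27.1−10) = -1.2141
  SO₂ term: 0.0129·28.0^0.44·exp(0.046·73-1.2141) = 0.4769
  Cl⁻ term: 0.0175·386.6^0.57·exp(0.008·73+0.085·27.1) = 9.371
  r_corr = 0.4769 + 9.371 = 9.848 μm/a
  mass loss = 9.848 μm/a × 7.14 g/cm³ = 70.32 g·m⁻²·a⁻¹
copper: f(T) = -0.080·(T−10) [T>10 °C] = -1.3680
  Pd branch = 0.0053·Pd^0.26·e^(0.059·RH+f) = 0.2382 μm/a
  Sd branch = 0.01025·Sd^0.27·e^(0.036·RH+0.049·T) = 2.675 μm/a
  r_corr = 0.2382 + 2.675 = 2.913 μm/a
  mass loss = 2.913 μm/a × 8.96 g/cm³ = 26.1 g·m⁻²·a⁻¹
Ordering by g·m⁻²·a⁻¹: zinc (70.3) > copper (26.1)

copper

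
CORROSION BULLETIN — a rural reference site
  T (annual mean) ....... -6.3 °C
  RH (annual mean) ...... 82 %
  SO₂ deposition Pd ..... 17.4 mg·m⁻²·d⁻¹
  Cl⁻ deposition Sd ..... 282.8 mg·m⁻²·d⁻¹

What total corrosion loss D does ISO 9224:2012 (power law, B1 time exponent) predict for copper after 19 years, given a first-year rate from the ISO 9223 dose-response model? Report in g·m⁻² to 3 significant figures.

D(19) = 53.8 g·m⁻²

copper: f(T) = +0.126·(T−10) [T≤10 °C] = -2.0538
  Pd branch = 0.0053·Pd^0.26·e^(0.059·RH+f) = 0.1803 μm/a
  Sd branch = 0.01025·Sd^0.27·e^(0.036·RH+0.049·T) = 0.6616 μm/a
  sum: 0.1803 + 0.6616 → r_corr = 0.8419 μm/a
Long-term exponent b (ISO 9224 Table 2, B1) = 0.667
  D(19) = 0.8419 × 19^0.667 = 0.8419 × 7.127 = 6 μm
  Mass loss = 6 μm × 8.96 g/cm³ = 53.76 g·m⁻²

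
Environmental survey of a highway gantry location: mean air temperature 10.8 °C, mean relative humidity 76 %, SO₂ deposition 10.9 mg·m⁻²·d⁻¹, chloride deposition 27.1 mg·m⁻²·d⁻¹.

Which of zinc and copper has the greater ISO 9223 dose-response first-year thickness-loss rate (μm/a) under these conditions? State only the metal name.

zinc: f(T) = -0.071·(T−10) [T>10 °C] = -0.0568
  Pd branch = 0.0129·Pd^0.44·e^(0.046·RH+f) = 1.15 μm/a
  Sd branch = 0.0175·Sd^0.57·e^(0.008·RH+0.085·T) = 0.5279 μm/a
  sum: 1.15 + 0.5279 → r_corr = 1.678 μm/a
copper: T>10 °C ⇒ hinge -0.080·(10.8−10) = -0.0640
  Pd branch = 0.0053·Pd^0.26·e^(0.059·RH+f) = 0.8196 μm/a
  Sd branch = 0.01025·Sd^0.27·e^(0.036·RH+0.049·T) = 0.6542 μm/a
  sum: 0.8196 + 0.6542 → r_corr = 1.474 μm/a
Ordering by μm/a: zinc (1.68) > copper (1.47)

zinc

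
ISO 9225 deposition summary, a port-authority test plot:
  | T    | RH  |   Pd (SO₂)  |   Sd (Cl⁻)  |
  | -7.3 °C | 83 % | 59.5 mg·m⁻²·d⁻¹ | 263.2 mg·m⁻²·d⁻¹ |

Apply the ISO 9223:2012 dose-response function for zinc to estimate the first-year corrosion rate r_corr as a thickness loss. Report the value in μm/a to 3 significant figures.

r_corr = 2.27 μm/a

zinc: T≤10 °C ⇒ hinge +0.038·(-7.3−10) = -0.6574
  sulphur-dioxide contribution → 1.837 μm/a
  chloride contribution → 0.438 μm/a
  ⇒ r_corr(zinc) = 2.275 μm/a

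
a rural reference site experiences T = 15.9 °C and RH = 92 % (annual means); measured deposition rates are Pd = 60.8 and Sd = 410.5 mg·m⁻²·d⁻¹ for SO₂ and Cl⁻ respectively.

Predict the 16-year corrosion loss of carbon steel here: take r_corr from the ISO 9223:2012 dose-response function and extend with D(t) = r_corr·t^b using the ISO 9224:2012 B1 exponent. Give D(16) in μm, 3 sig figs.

carbon steel: f(T) = -0.054·(T−10) [T>10 °C] = -0.3186
  SO₂ term: 1.77·60.8^0.52·exp(0.02·92-0.3186) = 68.6
  Sd branch = 0.102·Sd^0.62·e^(0.033·RH+0.04·T) = 167.3 μm/a
  r_corr = 68.6 + 167.3 = 235.9 μm/a
ISO 9224: D(t) = r_corr · t^b with b = 0.523 (carbon steel, B1)
  D(16) = 235.9 × 16^0.523 = 235.9 × 4.263 = 1006 μm

D(16) = 1.01e+03 μm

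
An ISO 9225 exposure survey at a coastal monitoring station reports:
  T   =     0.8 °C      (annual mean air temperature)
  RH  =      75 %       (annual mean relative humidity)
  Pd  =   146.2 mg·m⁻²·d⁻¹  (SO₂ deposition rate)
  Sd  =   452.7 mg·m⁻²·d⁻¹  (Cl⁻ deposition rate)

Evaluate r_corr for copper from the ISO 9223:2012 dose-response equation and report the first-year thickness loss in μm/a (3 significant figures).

r_corr = 1.33 μm/a

copper: T≤10 °C ⇒ hinge +0.126·(0.8−10) = -1.1592
  Pd branch = 0.0053·Pd^0.26·e^(0.059·RH+f) = 0.5076 μm/a
  Cl⁻ term: 0.01025·452.7^0.27·exp(0.036·75+0.049·0.8) = 0.8268
  r_corr = 0.5076 + 0.8268 = 1.334 μm/a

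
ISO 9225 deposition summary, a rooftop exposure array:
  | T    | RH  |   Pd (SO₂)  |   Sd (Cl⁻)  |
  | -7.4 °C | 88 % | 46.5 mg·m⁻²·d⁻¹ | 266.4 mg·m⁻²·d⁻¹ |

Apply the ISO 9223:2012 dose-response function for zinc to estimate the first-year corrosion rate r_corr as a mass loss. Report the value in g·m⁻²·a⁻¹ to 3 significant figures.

zinc: T≤10 °C ⇒ hinge +0.038·(-7.4−10) = -0.6612
  SO₂ term: 0.0129·46.5^0.44·exp(0.046·88-0.6612) = 2.066
  Sd branch = 0.0175·Sd^0.57·e^(0.008·RH+0.085·T) = 0.4552 μm/a
  r_corr = 2.066 + 0.4552 = 2.521 μm/a
Convert to mass loss: 2.521 μm/a × 7.14 g/cm³ = 18 g·m⁻²·a⁻¹

r_corr = 18.0 g·m⁻²·a⁻¹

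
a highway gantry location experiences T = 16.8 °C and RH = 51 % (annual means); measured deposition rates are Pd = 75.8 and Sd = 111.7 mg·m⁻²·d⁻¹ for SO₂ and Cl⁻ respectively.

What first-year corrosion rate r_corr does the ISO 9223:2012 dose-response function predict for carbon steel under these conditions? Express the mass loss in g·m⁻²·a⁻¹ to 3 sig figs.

carbon steel: T>10 °C ⇒ hinge -0.054·(16.8−10) = -0.3672
  SO₂ term: 1.77·75.8^0.52·exp(0.02·51-0.3672) = 32.28
  Sd branch = 0.102·Sd^0.62·e^(0.033·RH+0.04·T) = 20.01 μm/a
  r_corr = 32.28 + 20.01 = 52.28 μm/a
Convert to mass loss: 52.28 μm/a × 7.85 g/cm³ = 410.4 g·m⁻²·a⁻¹

r_corr = 410 g·m⁻²·a⁻¹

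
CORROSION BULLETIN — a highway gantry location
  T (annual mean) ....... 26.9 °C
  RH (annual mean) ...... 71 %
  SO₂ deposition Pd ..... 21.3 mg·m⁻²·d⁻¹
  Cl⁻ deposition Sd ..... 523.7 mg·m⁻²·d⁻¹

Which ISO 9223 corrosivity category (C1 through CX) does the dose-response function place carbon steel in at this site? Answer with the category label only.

carbon steel: temperature factor f = -0.054·(16.9) = -0.9126
  sulphur-dioxide contribution → 14.42 μm/a
  chloride contribution → 151.1 μm/a
  ⇒ r_corr(carbon steel) = 165.5 μm/a
ISO 9223 Table 2 (carbon steel): 80 < 166 ≤ 200 μm/a ⇒ C5

C5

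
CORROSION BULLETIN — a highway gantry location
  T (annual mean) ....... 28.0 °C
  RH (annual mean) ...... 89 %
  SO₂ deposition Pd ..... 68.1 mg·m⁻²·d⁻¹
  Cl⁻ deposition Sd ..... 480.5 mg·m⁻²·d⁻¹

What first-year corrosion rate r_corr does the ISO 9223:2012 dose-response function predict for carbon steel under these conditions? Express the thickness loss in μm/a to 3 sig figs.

r_corr = 307 μm/a

carbon steel: T>10 °C ⇒ hinge -0.054·(28.0−10) = -0.9720
  SO₂ term: 1.77·68.1^0.52·exp(0.02·89-0.9720) = 35.65
  Cl⁻ term: 0.102·480.5^0.62·exp(0.033·89+0.04·28.0) = 271.1
  sum: 35.65 + 271.1 → r_corr = 306.8 μm/a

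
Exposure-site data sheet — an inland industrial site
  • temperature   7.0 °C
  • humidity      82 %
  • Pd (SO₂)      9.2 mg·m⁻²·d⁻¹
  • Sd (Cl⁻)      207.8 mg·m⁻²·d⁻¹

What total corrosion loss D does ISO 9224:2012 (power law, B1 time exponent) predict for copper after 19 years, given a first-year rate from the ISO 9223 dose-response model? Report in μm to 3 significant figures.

D(19) = 14.1 μm

copper: f(T) = +0.126·(T−10) [T≤10 °C] = -0.3780
  sulphur-dioxide contribution → 0.8162 μm/a
  chloride contribution → 1.168 μm/a
  total first-year rate 1.984 μm/a
ISO 9224: D(t) = r_corr · t^b with b = 0.667 (copper, B1)
  D(19) = 1.984 × 19^0.667 = 1.984 × 7.127 = 14.14 μm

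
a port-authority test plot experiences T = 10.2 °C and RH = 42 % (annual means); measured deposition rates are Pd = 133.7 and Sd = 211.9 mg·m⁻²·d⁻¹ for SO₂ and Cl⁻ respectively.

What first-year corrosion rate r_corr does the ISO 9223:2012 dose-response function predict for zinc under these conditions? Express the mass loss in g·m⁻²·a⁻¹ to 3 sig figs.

r_corr = 14.2 g·m⁻²·a⁻¹

zinc: temperature factor f = -0.071·(0.2) = -0.0142
  SO₂ term: 0.0129·133.7^0.44·exp(0.046·42-0.0142) = 0.7568
  Sd branch = 0.0175·Sd^0.57·e^(0.008·RH+0.085·T) = 1.234 μm/a
  r_corr = 0.7568 + 1.234 = 1.991 μm/a
Convert to mass loss: 1.991 μm/a × 7.14 g/cm³ = 14.22 g·m⁻²·a⁻¹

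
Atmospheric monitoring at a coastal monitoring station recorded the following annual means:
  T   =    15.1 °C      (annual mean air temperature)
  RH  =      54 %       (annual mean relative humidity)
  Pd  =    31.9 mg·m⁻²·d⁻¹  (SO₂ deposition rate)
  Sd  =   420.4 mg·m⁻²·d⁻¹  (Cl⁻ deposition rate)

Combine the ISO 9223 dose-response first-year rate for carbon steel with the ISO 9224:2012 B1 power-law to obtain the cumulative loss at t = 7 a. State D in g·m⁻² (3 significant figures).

D(7) = 1.54e+03 g·m⁻²

carbon steel: temperature factor f = -0.054·(5.1) = -0.2754
  SO₂ term: 1.77·31.9^0.52·exp(0.02·54-0.2754) = 23.95
  Sd branch = 0.102·Sd^0.62·e^(0.033·RH+0.04·T) = 46.94 μm/a
  r_corr = 23.95 + 46.94 = 70.89 μm/a
Long-term exponent b (ISO 9224 Table 2, B1) = 0.523
  D(7) = 70.89 × 7^0.523 = 70.89 × 2.767 = 196.1 μm
  Mass loss = 196.1 μm × 7.85 g/cm³ = 1540 g·m⁻²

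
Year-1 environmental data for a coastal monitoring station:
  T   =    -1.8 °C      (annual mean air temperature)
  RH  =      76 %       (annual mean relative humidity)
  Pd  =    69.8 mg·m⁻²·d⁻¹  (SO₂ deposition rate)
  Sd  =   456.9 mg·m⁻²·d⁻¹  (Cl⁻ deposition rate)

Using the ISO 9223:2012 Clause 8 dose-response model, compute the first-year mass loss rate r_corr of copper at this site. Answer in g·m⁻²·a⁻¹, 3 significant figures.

r_corr = 9.65 g·m⁻²·a⁻¹

copper: temperature factor f = +0.126·(-11.8) = -1.4868
  sulphur-dioxide contribution → 0.3201 μm/a
  chloride contribution → 0.7565 μm/a
  ⇒ r_corr(copper) = 1.077 μm/a
Convert to mass loss: 1.077 μm/a × 8.96 g/cm³ = 9.647 g·m⁻²·a⁻¹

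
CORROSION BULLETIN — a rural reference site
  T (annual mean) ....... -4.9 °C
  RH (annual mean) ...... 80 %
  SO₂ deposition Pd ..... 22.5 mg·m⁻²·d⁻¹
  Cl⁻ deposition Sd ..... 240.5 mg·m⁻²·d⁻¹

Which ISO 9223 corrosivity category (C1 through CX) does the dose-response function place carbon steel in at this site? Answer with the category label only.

C3

carbon steel: T≤10 °C ⇒ hinge +0.150·(-4.9−10) = -2.2350
  Pd branch = 1.77·Pd^0.52·e^(0.02·RH+f) = 4.735 μm/a
  Sd branch = 0.102·Sd^0.62·e^(0.033·RH+0.04·T) = 35.18 μm/a
  sum: 4.735 + 35.18 → r_corr = 39.92 μm/a
39.9 μm/a falls in (25, 50] for carbon steel → category C3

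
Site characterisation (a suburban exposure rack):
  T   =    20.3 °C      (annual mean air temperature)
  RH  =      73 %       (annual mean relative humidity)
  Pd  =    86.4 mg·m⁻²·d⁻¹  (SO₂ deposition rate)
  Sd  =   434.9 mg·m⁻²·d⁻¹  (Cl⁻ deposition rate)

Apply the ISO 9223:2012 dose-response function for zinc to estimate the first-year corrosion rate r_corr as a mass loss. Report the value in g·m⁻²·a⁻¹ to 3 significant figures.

zinc: f(T) = -0.071·(T−10) [T>10 °C] = -0.7313
  sulphur-dioxide contribution → 1.269 μm/a
  chloride contribution → 5.622 μm/a
  ⇒ r_corr(zinc) = 6.891 μm/a
Convert to mass loss: 6.891 μm/a × 7.14 g/cm³ = 49.2 g·m⁻²·a⁻¹

r_corr = 49.2 g·m⁻²·a⁻¹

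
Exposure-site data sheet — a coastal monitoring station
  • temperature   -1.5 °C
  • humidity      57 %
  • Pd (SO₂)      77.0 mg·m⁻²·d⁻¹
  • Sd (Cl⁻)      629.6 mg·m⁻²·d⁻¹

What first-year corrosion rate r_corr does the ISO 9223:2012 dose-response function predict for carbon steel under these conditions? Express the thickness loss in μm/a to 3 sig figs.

r_corr = 43.7 μm/a

carbon steel: T≤10 °C ⇒ hinge +0.150·(-1.5−10) = -1.7250
  SO₂ term: 1.77·77.0^0.52·exp(0.02·57-1.7250) = 9.438
  Cl⁻ term: 0.102·629.6^0.62·exp(0.033·57+0.04·-1.5) = 34.27
  sum: 9.438 + 34.27 → r_corr = 43.7 μm/a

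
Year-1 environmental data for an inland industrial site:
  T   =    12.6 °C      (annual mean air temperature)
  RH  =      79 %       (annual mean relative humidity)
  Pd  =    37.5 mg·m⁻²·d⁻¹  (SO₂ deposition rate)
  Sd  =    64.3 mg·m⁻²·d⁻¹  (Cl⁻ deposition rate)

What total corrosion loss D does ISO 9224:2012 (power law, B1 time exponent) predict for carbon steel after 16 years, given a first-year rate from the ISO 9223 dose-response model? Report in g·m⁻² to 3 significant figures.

D(16) = 2.66e+03 g·m⁻²

carbon steel: T>10 °C ⇒ hinge -0.054·(12.6−10) = -0.1404
  SO₂ term: 1.77·37.5^0.52·exp(0.02·79-0.1404) = 49.17
  Sd branch = 0.102·Sd^0.62·e^(0.033·RH+0.04·T) = 30.25 μm/a
  sum: 49.17 + 30.25 → r_corr = 79.42 μm/a
Long-term exponent b (ISO 9224 Table 2, B1) = 0.523
  D(16) = 79.42 × 16^0.523 = 79.42 × 4.263 = 338.6 μm
  Mass loss = 338.6 μm × 7.85 g/cm³ = 2658 g·m⁻²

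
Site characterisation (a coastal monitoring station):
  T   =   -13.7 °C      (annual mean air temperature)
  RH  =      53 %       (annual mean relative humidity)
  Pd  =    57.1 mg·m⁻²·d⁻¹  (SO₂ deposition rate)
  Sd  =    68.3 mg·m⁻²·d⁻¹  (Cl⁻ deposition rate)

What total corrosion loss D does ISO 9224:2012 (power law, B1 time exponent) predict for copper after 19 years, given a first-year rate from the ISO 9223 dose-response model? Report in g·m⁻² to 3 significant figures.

copper: temperature factor f = +0.126·(-23.7) = -2.9862
  Pd branch = 0.0053·Pd^0.26·e^(0.059·RH+f) = 0.01746 μm/a
  Cl⁻ term: 0.01025·68.3^0.27·exp(0.036·53+0.049·-13.7) = 0.1104
  r_corr = 0.01746 + 0.1104 = 0.1279 μm/a
Long-term exponent b (ISO 9224 Table 2, B1) = 0.667
  D(19) = 0.1279 × 19^0.667 = 0.1279 × 7.127 = 0.9116 μm
  Mass loss = 0.9116 μm × 8.96 g/cm³ = 8.168 g·m⁻²

D(19) = 8.17 g·m⁻²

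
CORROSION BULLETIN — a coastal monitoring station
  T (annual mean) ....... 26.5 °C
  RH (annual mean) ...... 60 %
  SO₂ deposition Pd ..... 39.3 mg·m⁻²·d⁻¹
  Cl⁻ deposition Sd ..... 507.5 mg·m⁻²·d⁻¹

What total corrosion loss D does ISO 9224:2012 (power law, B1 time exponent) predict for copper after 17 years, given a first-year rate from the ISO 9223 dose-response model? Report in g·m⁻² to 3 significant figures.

D(17) = 111 g·m⁻²

copper: T>10 °C ⇒ hinge -0.080·(26.5−10) = -1.3200
  Pd branch = 0.0053·Pd^0.26·e^(0.059·RH+f) = 0.1268 μm/a
  Sd branch = 0.01025·Sd^0.27·e^(0.036·RH+0.049·T) = 1.751 μm/a
  r_corr = 0.1268 + 1.751 = 1.877 μm/a
Power-law: D(17) = r_corr · 17^0.667
  D(17) = 1.877 × 17^0.667 = 1.877 × 6.618 = 12.42 μm
  Mass loss = 12.42 μm × 8.96 g/cm³ = 111.3 g·m⁻²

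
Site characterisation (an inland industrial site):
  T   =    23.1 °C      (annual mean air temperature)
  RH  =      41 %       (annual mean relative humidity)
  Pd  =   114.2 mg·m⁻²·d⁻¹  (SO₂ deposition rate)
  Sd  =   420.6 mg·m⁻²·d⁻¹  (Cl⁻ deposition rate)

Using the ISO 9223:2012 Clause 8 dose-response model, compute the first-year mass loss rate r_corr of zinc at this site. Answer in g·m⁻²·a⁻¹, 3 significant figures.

zinc: f(T) = -0.071·(T−10) [T>10 °C] = -0.9301
  sulphur-dioxide contribution → 0.2698 μm/a
  chloride contribution → 5.418 μm/a
  total first-year rate 5.688 μm/a
Convert to mass loss: 5.688 μm/a × 7.14 g/cm³ = 40.61 g·m⁻²·a⁻¹

r_corr = 40.6 g·m⁻²·a⁻¹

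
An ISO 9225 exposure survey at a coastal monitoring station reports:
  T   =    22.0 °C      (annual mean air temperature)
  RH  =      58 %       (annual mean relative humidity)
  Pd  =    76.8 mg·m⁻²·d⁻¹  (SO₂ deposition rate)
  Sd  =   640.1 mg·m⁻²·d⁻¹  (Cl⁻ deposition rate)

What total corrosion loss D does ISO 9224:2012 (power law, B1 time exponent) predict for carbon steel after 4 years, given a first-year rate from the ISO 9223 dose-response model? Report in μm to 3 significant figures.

carbon steel: T>10 °C ⇒ hinge -0.054·(22.0−10) = -0.6480
  SO₂ term: 1.77·76.8^0.52·exp(0.02·58-0.6480) = 28.23
  Cl⁻ term: 0.102·640.1^0.62·exp(0.033·58+0.04·22.0) = 91.6
  r_corr = 28.23 + 91.6 = 119.8 μm/a
ISO 9224: D(t) = r_corr · t^b with b = 0.523 (carbon steel, B1)
  D(4) = 119.8 × 4^0.523 = 119.8 × 2.065 = 247.4 μm

D(4) = 247 μm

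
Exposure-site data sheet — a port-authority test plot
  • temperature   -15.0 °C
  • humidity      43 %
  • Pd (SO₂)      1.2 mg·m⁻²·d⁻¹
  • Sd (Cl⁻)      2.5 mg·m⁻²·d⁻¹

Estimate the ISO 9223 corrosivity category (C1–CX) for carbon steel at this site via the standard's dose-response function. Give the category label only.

carbon steel: f(T) = +0.150·(T−10) [T≤10 °C] = -3.7500
  sulphur-dioxide contribution → 0.1082 μm/a
  chloride contribution → 0.4083 μm/a
  ⇒ r_corr(carbon steel) = 0.5165 μm/a
0.516 μm/a falls in (0, 1.3] for carbon steel → category C1

C1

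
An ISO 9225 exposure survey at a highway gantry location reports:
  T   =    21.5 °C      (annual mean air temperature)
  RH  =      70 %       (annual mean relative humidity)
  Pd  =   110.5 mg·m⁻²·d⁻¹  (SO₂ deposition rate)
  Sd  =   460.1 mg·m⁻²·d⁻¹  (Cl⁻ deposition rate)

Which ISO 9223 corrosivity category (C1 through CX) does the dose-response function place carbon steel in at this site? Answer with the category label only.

carbon steel: T>10 °C ⇒ hinge -0.054·(21.5−10) = -0.6210
  sulphur-dioxide contribution → 44.55 μm/a
  chloride contribution → 108.7 μm/a
  total first-year rate 153.3 μm/a
153 μm/a falls in (80, 200] for carbon steel → category C5

C5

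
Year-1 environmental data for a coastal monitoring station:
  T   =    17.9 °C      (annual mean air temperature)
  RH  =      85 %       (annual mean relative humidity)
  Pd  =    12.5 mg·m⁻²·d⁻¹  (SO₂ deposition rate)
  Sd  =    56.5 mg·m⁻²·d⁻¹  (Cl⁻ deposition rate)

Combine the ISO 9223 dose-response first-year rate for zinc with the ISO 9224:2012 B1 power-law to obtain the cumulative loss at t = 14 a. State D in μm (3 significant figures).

zinc: T>10 °C ⇒ hinge -0.071·(17.9−10) = -0.5609
  sulphur-dioxide contribution → 1.116 μm/a
  chloride contribution → 1.577 μm/a
  ⇒ r_corr(zinc) = 2.693 μm/a
Power-law: D(14) = r_corr · 14^0.813
  D(14) = 2.693 × 14^0.813 = 2.693 × 8.547 = 23.02 μm

D(14) = 23.0 μm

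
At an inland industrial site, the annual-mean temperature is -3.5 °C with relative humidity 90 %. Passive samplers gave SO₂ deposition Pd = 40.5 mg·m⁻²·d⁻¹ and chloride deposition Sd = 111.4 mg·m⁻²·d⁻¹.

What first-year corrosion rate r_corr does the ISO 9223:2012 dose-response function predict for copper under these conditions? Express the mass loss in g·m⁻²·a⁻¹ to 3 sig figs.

copper: f(T) = +0.126·(T−10) [T≤10 °C] = -1.7010
  Pd branch = 0.0053·Pd^0.26·e^(0.059·RH+f) = 0.5124 μm/a
  Cl⁻ term: 0.01025·111.4^0.27·exp(0.036·90+0.049·-3.5) = 0.7871
  r_corr = 0.5124 + 0.7871 = 1.299 μm/a
Convert to mass loss: 1.299 μm/a × 8.96 g/cm³ = 11.64 g·m⁻²·a⁻¹

r_corr = 11.6 g·m⁻²·a⁻¹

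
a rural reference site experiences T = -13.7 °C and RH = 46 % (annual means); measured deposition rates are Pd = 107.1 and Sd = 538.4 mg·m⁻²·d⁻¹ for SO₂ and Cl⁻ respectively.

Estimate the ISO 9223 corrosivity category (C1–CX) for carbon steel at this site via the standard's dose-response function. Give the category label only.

C2

carbon steel: temperature factor f = +0.150·(-23.7) = -3.5550
  Pd branch = 1.77·Pd^0.52·e^(0.02·RH+f) = 1.442 μm/a
  Sd branch = 0.102·Sd^0.62·e^(0.033·RH+0.04·T) = 13.28 μm/a
  sum: 1.442 + 13.28 → r_corr = 14.72 μm/a
ISO 9223 Table 2 (carbon steel): 1.3 < 14.7 ≤ 25 μm/a ⇒ C2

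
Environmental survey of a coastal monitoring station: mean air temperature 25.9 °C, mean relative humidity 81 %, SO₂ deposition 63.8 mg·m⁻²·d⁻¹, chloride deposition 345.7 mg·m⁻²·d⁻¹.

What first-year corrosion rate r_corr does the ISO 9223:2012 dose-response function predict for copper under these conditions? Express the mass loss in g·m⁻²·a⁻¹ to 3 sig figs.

copper: temperature factor f = -0.080·(15.9) = -1.2720
  Pd branch = 0.0053·Pd^0.26·e^(0.059·RH+f) = 0.5207 μm/a
  Cl⁻ term: 0.01025·345.7^0.27·exp(0.036·81+0.049·25.9) = 3.264
  sum: 0.5207 + 3.264 → r_corr = 3.785 μm/a
Convert to mass loss: 3.785 μm/a × 8.96 g/cm³ = 33.91 g·m⁻²·a⁻¹

r_corr = 33.9 g·m⁻²·a⁻¹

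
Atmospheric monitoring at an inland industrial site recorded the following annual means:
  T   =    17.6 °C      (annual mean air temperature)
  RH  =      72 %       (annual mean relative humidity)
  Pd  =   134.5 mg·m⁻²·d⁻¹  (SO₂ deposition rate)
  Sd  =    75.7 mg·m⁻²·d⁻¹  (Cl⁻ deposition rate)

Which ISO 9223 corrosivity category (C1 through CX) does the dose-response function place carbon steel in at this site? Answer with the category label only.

carbon steel: T>10 °C ⇒ hinge -0.054·(17.6−10) = -0.4104
  Pd branch = 1.77·Pd^0.52·e^(0.02·RH+f) = 63.4 μm/a
  Cl⁻ term: 0.102·75.7^0.62·exp(0.033·72+0.04·17.6) = 32.45
  sum: 63.4 + 32.45 → r_corr = 95.85 μm/a
Category bounds: 80…200 μm/a bracket r_corr ⇒ C5

C5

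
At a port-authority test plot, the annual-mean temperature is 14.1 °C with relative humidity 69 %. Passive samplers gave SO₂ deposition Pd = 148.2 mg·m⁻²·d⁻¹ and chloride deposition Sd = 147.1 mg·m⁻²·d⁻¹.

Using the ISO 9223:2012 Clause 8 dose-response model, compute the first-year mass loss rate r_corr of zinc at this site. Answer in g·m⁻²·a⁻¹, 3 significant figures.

r_corr = 27.2 g·m⁻²·a⁻¹

zinc: T>10 °C ⇒ hinge -0.071·(14.1−10) = -0.2911
  SO₂ term: 0.0129·148.2^0.44·exp(0.046·69-0.2911) = 2.079
  Cl⁻ term: 0.0175·147.1^0.57·exp(0.008·69+0.085·14.1) = 1.733
  r_corr = 2.079 + 1.733 = 3.812 μm/a
Convert to mass loss: 3.812 μm/a × 7.14 g/cm³ = 27.22 g·m⁻²·a⁻¹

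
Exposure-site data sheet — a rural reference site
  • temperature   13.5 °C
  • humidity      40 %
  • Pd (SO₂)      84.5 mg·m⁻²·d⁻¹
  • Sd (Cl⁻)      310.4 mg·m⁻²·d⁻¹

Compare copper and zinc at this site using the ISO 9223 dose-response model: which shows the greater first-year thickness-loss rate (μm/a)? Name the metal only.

zinc

copper: temperature factor f = -0.080·(3.5) = -0.2800
  Pd branch = 0.0053·Pd^0.26·e^(0.059·RH+f) = 0.1345 μm/a
  Cl⁻ term: 0.01025·310.4^0.27·exp(0.036·40+0.049·13.5) = 0.3947
  sum: 0.1345 + 0.3947 → r_corr = 0.5291 μm/a
zinc: temperature factor f = -0.071·(3.5) = -0.2485
  Pd branch = 0.0129·Pd^0.44·e^(0.046·RH+f) = 0.4463 μm/a
  Cl⁻ term: 0.0175·310.4^0.57·exp(0.008·40+0.085·13.5) = 1.999
  r_corr = 0.4463 + 1.999 = 2.445 μm/a
Ordering by μm/a: zinc (2.45) > copper (0.529)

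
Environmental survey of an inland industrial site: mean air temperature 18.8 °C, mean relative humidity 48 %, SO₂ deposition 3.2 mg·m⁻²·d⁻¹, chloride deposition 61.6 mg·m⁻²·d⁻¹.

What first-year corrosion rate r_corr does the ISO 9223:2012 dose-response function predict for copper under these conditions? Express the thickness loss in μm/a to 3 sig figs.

copper: T>10 °C ⇒ hinge -0.080·(18.8−10) = -0.7040
  Pd branch = 0.0053·Pd^0.26·e^(0.059·RH+f) = 0.06023 μm/a
  Sd branch = 0.01025·Sd^0.27·e^(0.036·RH+0.049·T) = 0.441 μm/a
  r_corr = 0.06023 + 0.441 = 0.5012 μm/a

r_corr = 0.501 μm/a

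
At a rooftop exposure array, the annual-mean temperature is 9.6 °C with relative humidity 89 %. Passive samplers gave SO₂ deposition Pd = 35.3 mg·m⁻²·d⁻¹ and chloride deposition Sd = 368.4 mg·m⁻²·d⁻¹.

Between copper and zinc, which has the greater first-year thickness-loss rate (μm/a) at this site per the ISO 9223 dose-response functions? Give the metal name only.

zinc

copper: T≤10 °C ⇒ hinge +0.126·(9.6−10) = -0.0504
  SO₂ term: 0.0053·35.3^0.26·exp(0.059·89-0.0504) = 2.428
  Cl⁻ term: 0.01025·368.4^0.27·exp(0.036·89+0.049·9.6) = 1.993
  r_corr = 2.428 + 1.993 = 4.421 μm/a
zinc: temperature factor f = +0.038·(-0.4) = -0.0152
  SO₂ term: 0.0129·35.3^0.44·exp(0.046·89-0.0152) = 3.656
  Sd branch = 0.0175·Sd^0.57·e^(0.008·RH+0.085·T) = 2.341 μm/a
  r_corr = 3.656 + 2.341 = 5.997 μm/a
Ordering by μm/a: zinc (6) > copper (4.42)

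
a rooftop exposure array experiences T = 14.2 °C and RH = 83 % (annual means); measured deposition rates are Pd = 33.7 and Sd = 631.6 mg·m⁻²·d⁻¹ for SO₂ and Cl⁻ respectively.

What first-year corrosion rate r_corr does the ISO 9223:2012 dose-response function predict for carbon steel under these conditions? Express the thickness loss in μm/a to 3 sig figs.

r_corr = 198 μm/a

carbon steel: temperature factor f = -0.054·(4.2) = -0.2268
  SO₂ term: 1.77·33.7^0.52·exp(0.02·83-0.2268) = 46.21
  Sd branch = 0.102·Sd^0.62·e^(0.033·RH+0.04·T) = 151.7 μm/a
  r_corr = 46.21 + 151.7 = 197.9 μm/a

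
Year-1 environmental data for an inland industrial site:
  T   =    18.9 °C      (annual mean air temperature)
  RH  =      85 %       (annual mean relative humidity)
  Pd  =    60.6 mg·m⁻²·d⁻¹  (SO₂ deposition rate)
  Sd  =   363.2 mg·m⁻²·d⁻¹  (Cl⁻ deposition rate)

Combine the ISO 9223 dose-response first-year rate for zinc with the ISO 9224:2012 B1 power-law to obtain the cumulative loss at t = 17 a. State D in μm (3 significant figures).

D(17) = 70.5 μm

zinc: f(T) = -0.071·(T−10) [T>10 °C] = -0.6319
  SO₂ term: 0.0129·60.6^0.44·exp(0.046·85-0.6319) = 2.082
  Cl⁻ term: 0.0175·363.2^0.57·exp(0.008·85+0.085·18.9) = 4.958
  r_corr = 2.082 + 4.958 = 7.041 μm/a
ISO 9224: D(t) = r_corr · t^b with b = 0.813 (zinc, B1)
  D(17) = 7.041 × 17^0.813 = 7.041 × 10.01 = 70.46 μm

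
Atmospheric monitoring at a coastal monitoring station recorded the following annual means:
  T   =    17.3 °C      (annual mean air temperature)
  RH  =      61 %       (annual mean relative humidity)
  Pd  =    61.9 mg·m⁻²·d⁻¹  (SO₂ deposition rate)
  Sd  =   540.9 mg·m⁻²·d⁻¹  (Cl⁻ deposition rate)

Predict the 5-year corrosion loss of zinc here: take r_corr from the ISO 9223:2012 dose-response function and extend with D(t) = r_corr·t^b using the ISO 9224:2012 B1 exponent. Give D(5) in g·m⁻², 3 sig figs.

D(5) = 139 g·m⁻²

zinc: temperature factor f = -0.071·(7.3) = -0.5183
  sulphur-dioxide contribution → 0.7807 μm/a
  chloride contribution → 4.482 μm/a
  total first-year rate 5.263 μm/a
ISO 9224: D(t) = r_corr · t^b with b = 0.813 (zinc, B1)
  D(5) = 5.263 × 5^0.813 = 5.263 × 3.701 = 19.47 μm
  Mass loss = 19.47 μm × 7.14 g/cm³ = 139.1 g·m⁻²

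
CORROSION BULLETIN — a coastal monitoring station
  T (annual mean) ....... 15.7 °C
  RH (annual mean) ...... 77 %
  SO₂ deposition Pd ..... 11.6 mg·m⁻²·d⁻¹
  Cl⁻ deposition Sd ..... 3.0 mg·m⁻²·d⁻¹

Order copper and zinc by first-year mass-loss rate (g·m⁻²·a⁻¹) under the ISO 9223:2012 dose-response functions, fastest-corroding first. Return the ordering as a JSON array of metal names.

copper: T>10 °C ⇒ hinge -0.080·(15.7−10) = -0.4560
  sulphur-dioxide contribution → 0.597 μm/a
  chloride contribution → 0.4759 μm/a
  total first-year rate 1.073 μm/a
  mass loss = 1.073 μm/a × 8.96 g/cm³ = 9.613 g·m⁻²·a⁻¹
zinc: temperature factor f = -0.071·(5.7) = -0.4047
  sulphur-dioxide contribution → 0.8739 μm/a
  chloride contribution → 0.2302 μm/a
  total first-year rate 1.104 μm/a
  mass loss = 1.104 μm/a × 7.14 g/cm³ = 7.883 g·m⁻²·a⁻¹
Ordering by g·m⁻²·a⁻¹: copper (9.61) > zinc (7.88)

["copper", "zinc"]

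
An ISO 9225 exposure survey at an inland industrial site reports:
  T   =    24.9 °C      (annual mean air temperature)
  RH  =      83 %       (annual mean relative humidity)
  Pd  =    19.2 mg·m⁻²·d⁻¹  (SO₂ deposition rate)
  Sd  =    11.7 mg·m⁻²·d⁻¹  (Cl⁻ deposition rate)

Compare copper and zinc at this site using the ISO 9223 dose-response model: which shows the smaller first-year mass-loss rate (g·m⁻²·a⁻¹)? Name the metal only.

zinc

copper: T>10 °C ⇒ hinge -0.080·(24.9−10) = -1.1920
  sulphur-dioxide contribution → 0.4645 μm/a
  chloride contribution → 1.339 μm/a
  ⇒ r_corr(copper) = 1.803 μm/a
  mass loss = 1.803 μm/a × 8.96 g/cm³ = 16.16 g·m⁻²·a⁻¹
zinc: temperature factor f = -0.071·(14.9) = -1.0579
  sulphur-dioxide contribution → 0.7481 μm/a
  chloride contribution → 1.147 μm/a
  ⇒ r_corr(zinc) = 1.895 μm/a
  mass loss = 1.895 μm/a × 7.14 g/cm³ = 13.53 g·m⁻²·a⁻¹
Ordering by g·m⁻²·a⁻¹: copper (16.2) > zinc (13.5)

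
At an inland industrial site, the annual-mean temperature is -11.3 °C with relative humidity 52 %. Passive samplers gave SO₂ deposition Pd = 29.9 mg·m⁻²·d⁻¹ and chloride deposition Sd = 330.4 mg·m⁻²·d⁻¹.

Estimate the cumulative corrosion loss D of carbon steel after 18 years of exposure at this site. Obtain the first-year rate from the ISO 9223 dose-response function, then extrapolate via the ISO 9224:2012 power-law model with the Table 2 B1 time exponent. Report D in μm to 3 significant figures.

carbon steel: T≤10 °C ⇒ hinge +0.150·(-11.3−10) = -3.1950
  Pd branch = 1.77·Pd^0.52·e^(0.02·RH+f) = 1.201 μm/a
  Cl⁻ term: 0.102·330.4^0.62·exp(0.033·52+0.04·-11.3) = 13.16
  r_corr = 1.201 + 13.16 = 14.36 μm/a
Power-law: D(18) = r_corr · 18^0.523
  D(18) = 14.36 × 18^0.523 = 14.36 × 4.534 = 65.13 μm

D(18) = 65.1 μm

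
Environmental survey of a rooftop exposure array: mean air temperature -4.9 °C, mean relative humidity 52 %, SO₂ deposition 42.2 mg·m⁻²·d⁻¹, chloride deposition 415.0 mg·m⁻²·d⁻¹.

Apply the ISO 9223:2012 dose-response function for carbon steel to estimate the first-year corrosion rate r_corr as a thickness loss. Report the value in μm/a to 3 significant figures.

carbon steel: temperature factor f = +0.150·(-14.9) = -2.2350
  Pd branch = 1.77·Pd^0.52·e^(0.02·RH+f) = 3.751 μm/a
  Cl⁻ term: 0.102·415.0^0.62·exp(0.033·52+0.04·-4.9) = 19.58
  r_corr = 3.751 + 19.58 = 23.34 μm/a

r_corr = 23.3 μm/a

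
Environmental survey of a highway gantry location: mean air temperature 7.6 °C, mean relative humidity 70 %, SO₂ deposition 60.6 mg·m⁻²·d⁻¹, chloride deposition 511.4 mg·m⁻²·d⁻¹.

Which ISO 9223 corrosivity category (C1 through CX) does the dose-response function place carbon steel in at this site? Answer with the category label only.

C5

carbon steel: f(T) = +0.150·(T−10) [T≤10 °C] = -0.3600
  Pd branch = 1.77·Pd^0.52·e^(0.02·RH+f) = 42.32 μm/a
  Sd branch = 0.102·Sd^0.62·e^(0.033·RH+0.04·T) = 66.57 μm/a
  sum: 42.32 + 66.57 → r_corr = 108.9 μm/a
109 μm/a falls in (80, 200] for carbon steel → category C5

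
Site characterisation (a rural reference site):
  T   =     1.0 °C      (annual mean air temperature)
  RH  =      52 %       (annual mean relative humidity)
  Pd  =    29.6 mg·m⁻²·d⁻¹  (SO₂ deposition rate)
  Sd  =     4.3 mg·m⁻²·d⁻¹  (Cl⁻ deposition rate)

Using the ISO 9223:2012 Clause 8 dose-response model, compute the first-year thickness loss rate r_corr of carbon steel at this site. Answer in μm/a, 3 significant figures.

r_corr = 9.02 μm/a

carbon steel: temperature factor f = +0.150·(-9.0) = -1.3500
  sulphur-dioxide contribution → 7.558 μm/a
  chloride contribution → 1.459 μm/a
  total first-year rate 9.017 μm/a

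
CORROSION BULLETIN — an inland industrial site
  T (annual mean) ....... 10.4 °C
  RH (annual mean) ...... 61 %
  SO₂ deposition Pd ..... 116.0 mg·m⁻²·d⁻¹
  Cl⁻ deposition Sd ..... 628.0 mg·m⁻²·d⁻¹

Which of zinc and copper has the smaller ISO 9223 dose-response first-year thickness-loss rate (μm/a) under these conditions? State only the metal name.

copper

zinc: temperature factor f = -0.071·(0.4) = -0.0284
  SO₂ term: 0.0129·116.0^0.44·exp(0.046·61-0.0284) = 1.68
  Sd branch = 0.0175·Sd^0.57·e^(0.008·RH+0.085·T) = 2.715 μm/a
  sum: 1.68 + 2.715 → r_corr = 4.394 μm/a
copper: f(T) = -0.080·(T−10) [T>10 °C] = -0.0320
  SO₂ term: 0.0053·116.0^0.26·exp(0.059·61-0.0320) = 0.6459
  Sd branch = 0.01025·Sd^0.27·e^(0.036·RH+0.049·T) = 0.8734 μm/a
  r_corr = 0.6459 + 0.8734 = 1.519 μm/a
Ordering by μm/a: zinc (4.39) > copper (1.52)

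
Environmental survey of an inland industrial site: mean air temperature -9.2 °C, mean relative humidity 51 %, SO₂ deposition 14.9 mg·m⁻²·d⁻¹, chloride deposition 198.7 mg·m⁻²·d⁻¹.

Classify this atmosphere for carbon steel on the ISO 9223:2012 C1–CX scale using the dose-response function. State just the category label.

C2

carbon steel: temperature factor f = +0.150·(-19.2) = -2.8800
  Pd branch = 1.77·Pd^0.52·e^(0.02·RH+f) = 1.123 μm/a
  Sd branch = 0.102·Sd^0.62·e^(0.033·RH+0.04·T) = 10.11 μm/a
  r_corr = 1.123 + 10.11 = 11.23 μm/a
ISO 9223 Table 2 (carbon steel): 1.3 < 11.2 ≤ 25 μm/a ⇒ C2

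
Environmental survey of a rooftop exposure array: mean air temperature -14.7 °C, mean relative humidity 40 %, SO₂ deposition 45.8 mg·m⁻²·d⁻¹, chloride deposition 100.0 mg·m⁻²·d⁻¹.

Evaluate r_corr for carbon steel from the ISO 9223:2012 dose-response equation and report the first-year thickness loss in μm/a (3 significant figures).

r_corr = 4.39 μm/a

carbon steel: f(T) = +0.150·(T−10) [T≤10 °C] = -3.7050
  SO₂ term: 1.77·45.8^0.52·exp(0.02·40-3.7050) = 0.7079
  Cl⁻ term: 0.102·100.0^0.62·exp(0.033·40+0.04·-14.7) = 3.686
  sum: 0.7079 + 3.686 → r_corr = 4.394 μm/a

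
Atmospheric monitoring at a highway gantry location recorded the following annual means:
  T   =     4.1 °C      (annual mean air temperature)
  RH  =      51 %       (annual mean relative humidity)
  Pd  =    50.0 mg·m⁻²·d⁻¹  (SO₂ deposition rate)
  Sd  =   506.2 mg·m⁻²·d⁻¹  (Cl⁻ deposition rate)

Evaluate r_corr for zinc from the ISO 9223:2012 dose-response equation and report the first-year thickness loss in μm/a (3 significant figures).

zinc: temperature factor f = +0.038·(-5.9) = -0.2242
  SO₂ term: 0.0129·50.0^0.44·exp(0.046·51-0.2242) = 0.602
  Sd branch = 0.0175·Sd^0.57·e^(0.008·RH+0.085·T) = 1.297 μm/a
  sum: 0.602 + 1.297 → r_corr = 1.899 μm/a

r_corr = 1.90 μm/a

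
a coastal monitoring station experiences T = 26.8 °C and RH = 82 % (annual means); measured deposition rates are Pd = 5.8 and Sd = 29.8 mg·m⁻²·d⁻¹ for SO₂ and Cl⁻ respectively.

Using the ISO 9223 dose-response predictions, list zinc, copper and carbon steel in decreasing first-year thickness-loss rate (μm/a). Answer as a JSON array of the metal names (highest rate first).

["carbon steel", "zinc", "copper"]

zinc: T>10 °C ⇒ hinge -0.071·(26.8−10) = -1.1928
  SO₂ term: 0.0129·5.8^0.44·exp(0.046·82-1.1928) = 0.3687
  Sd branch = 0.0175·Sd^0.57·e^(0.008·RH+0.085·T) = 2.278 μm/a
  r_corr = 0.3687 + 2.278 = 2.647 μm/a
copper: T>10 °C ⇒ hinge -0.080·(26.8−10) = -1.3440
  SO₂ term: 0.0053·5.8^0.26·exp(0.059·82-1.3440) = 0.2755
  Cl⁻ term: 0.01025·29.8^0.27·exp(0.036·82+0.049·26.8) = 1.824
  sum: 0.2755 + 1.824 → r_corr = 2.1 μm/a
carbon steel: T>10 °C ⇒ hinge -0.054·(26.8−10) = -0.9072
  Pd branch = 1.77·Pd^0.52·e^(0.02·RH+f) = 9.188 μm/a
  Cl⁻ term: 0.102·29.8^0.62·exp(0.033·82+0.04·26.8) = 36.59
  r_corr = 9.188 + 36.59 = 45.78 μm/a
Ordering by μm/a: carbon steel (45.8) > zinc (2.65) > copper (2.1)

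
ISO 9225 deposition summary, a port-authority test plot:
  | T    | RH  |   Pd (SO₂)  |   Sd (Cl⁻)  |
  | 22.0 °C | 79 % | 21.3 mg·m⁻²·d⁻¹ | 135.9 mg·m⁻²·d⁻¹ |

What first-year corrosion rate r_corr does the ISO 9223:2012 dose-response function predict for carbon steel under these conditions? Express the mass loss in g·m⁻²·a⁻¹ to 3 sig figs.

r_corr = 723 g·m⁻²·a⁻¹

carbon steel: T>10 °C ⇒ hinge -0.054·(22.0−10) = -0.6480
  SO₂ term: 1.77·21.3^0.52·exp(0.02·79-0.6480) = 22.05
  Sd branch = 0.102·Sd^0.62·e^(0.033·RH+0.04·T) = 70.08 μm/a
  r_corr = 22.05 + 70.08 = 92.13 μm/a
Convert to mass loss: 92.13 μm/a × 7.85 g/cm³ = 723.2 g·m⁻²·a⁻¹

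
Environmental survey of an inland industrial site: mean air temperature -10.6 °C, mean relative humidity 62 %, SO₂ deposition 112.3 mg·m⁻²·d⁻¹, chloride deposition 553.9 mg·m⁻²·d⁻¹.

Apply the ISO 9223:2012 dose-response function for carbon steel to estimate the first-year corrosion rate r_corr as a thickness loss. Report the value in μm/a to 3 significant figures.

r_corr = 29.2 μm/a

carbon steel: f(T) = +0.150·(T−10) [T≤10 °C] = -3.0900
  Pd branch = 1.77·Pd^0.52·e^(0.02·RH+f) = 3.241 μm/a
  Sd branch = 0.102·Sd^0.62·e^(0.033·RH+0.04·T) = 25.94 μm/a
  sum: 3.241 + 25.94 → r_corr = 29.18 μm/a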